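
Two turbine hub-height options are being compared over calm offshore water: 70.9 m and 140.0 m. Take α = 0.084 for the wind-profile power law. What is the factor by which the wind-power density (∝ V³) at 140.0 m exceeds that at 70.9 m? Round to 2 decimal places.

1.19

Speed ratio: V_B/V_A = (z_B/z_A)^α = (140.0/70.9)^0.084 = (1.9746)^0.084 = 1.05882
Power-density ratio: P_B/P_A = (V_B/V_A)³ = (1.05882)³ = 1.18703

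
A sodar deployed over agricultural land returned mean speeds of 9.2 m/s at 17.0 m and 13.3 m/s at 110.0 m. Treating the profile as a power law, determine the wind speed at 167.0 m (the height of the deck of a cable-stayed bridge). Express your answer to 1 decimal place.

14.4 m/s

First find α: α = ln(V₂/V₁)/ln(z₂/z₁) = ln(13.3/9.2)/ln(110.0/17.0) = 0.36856/1.86727 = 0.1974
Extrapolate from 110.0 m to 167.0 m: V₃ = 13.3 × (167.0/110.0)^0.1974 = 13.3 × 1.0859 = 14.4425 m/s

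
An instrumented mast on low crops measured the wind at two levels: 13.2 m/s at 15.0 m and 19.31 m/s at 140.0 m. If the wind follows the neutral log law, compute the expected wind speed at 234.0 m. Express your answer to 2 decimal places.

Log law: V ∝ ln(z/z₀). From the pair, with r = V₁/V₂ = 0.68358,
ln z₀ = (ln z₁ − r·ln z₂)/(1 − r) = (2.7081 − 0.68358×4.9416)/0.31642 = -2.1174 → z₀ = 0.1203 m
V₃ = V₁ · ln(z₃/z₀)/ln(z₁/z₀) = 13.2 × 7.5727/4.8254 = 20.7152 m/s

20.72 m/s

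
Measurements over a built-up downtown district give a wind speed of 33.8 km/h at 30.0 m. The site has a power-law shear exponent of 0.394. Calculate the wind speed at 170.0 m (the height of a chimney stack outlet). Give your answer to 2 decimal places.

Power-law profile: V₂ = V₁ · (z₂/z₁)^α
V₂ = 33.8 × (170.0/30.0)^0.394 = 33.8 × (5.6667)^0.394
    = 33.8 × 1.9807 = 66.9465 km/h

66.95 km/h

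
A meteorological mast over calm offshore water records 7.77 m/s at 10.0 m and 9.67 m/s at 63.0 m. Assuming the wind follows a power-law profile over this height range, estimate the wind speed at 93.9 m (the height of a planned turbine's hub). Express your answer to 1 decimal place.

First find α: α = ln(V₂/V₁)/ln(z₂/z₁) = ln(9.67/7.77)/ln(63.0/10.0) = 0.21876/1.84055 = 0.1189
Extrapolate from 63.0 m to 93.9 m: V₃ = 9.67 × (93.9/63.0)^0.1189 = 9.67 × 1.0486 = 10.1397 m/s

10.1 m/s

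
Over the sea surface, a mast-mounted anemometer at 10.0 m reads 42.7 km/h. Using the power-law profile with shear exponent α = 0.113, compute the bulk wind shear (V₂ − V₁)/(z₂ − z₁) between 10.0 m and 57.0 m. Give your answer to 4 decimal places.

Power law: V₂ = V₁ · (z₂/z₁)^α = 42.7 × (5.7000)^0.113 = 51.9807 km/h
ΔV/Δz = (51.9807 − 42.7)/(57.0 − 10.0) = 9.2807/47.0000 = 0.19746 km/h/m

0.1975 km/h/m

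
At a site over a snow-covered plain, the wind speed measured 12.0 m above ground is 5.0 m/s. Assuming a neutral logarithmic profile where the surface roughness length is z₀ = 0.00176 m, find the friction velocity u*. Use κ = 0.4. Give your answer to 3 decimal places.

u* ≈ 0.227 m/s

Log law: V(z) = (u*/κ) · ln(z/z₀) ⇒ u* = κ · V / ln(z/z₀)
u* = 0.4 × 5.0 / ln(12.0/0.00176) = 0.4 × 5.0 / 8.8273
   = 2.0000 / 8.8273 = 0.2266 m/s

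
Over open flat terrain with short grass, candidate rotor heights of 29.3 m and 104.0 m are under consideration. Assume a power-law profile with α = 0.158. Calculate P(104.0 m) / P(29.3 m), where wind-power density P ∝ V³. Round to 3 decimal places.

Speed ratio: V_B/V_A = (z_B/z_A)^α = (104.0/29.3)^0.158 = (3.5495)^0.158 = 1.22159
Power-density ratio: P_B/P_A = (V_B/V_A)³ = (1.22159)³ = 1.82297

1.823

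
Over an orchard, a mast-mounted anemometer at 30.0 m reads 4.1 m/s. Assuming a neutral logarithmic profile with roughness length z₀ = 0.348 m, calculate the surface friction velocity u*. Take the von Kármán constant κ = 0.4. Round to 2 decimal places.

Log law: V(z) = (u*/κ) · ln(z/z₀) ⇒ u* = κ · V / ln(z/z₀)
u* = 0.4 × 4.1 / ln(30.0/0.348) = 0.4 × 4.1 / 4.4568
   = 1.6400 / 4.4568 = 0.3680 m/s

u* ≈ 0.37 m/s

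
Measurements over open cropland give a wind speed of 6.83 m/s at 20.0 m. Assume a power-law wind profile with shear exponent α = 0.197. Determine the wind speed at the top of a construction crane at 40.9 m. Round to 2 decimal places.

7.86 m/s

Power-law profile: V₂ = V₁ · (z₂/z₁)^α
V₂ = 6.83 × (40.9/20.0)^0.197 = 6.83 × (2.0450)^0.197
    = 6.83 × 1.1513 = 7.8637 m/s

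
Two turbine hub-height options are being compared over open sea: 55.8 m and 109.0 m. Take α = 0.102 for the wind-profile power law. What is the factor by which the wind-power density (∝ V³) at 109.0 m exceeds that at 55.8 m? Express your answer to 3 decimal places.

1.227

Speed ratio: V_B/V_A = (z_B/z_A)^α = (109.0/55.8)^0.102 = (1.9534)^0.102 = 1.07068
Power-density ratio: P_B/P_A = (V_B/V_A)³ = (1.07068)³ = 1.22739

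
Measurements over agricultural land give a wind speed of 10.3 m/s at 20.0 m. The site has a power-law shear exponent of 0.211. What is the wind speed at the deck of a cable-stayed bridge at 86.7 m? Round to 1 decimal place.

Power-law profile: V₂ = V₁ · (z₂/z₁)^α
V₂ = 10.3 × (86.7/20.0)^0.211 = 10.3 × (4.3350)^0.211
    = 10.3 × 1.3627 = 14.0360 m/s

14.0 m/s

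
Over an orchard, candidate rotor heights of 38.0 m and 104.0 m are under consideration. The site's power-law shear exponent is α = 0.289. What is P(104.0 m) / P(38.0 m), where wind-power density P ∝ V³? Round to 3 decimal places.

2.394

Speed ratio: V_B/V_A = (z_B/z_A)^α = (104.0/38.0)^0.289 = (2.7368)^0.289 = 1.33772
Power-density ratio: P_B/P_A = (V_B/V_A)³ = (1.33772)³ = 2.39384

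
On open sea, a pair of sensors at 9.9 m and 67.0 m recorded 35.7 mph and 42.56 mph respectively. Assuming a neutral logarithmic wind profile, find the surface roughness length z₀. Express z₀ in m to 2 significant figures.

z₀ ≈ 0.00047 m

Log law: V(z) ∝ ln(z/z₀). With r = V₁/V₂ = 35.7/42.56 = 0.83882,
r · ln(z₂/z₀) = ln(z₁/z₀) ⇒ ln z₀ = (ln z₁ − r·ln z₂)/(1 − r)
ln z₀ = (2.29253 − 0.83882×4.20469) / 0.16118 = -7.6585
z₀ = exp(-7.6585) = 0.0004720 m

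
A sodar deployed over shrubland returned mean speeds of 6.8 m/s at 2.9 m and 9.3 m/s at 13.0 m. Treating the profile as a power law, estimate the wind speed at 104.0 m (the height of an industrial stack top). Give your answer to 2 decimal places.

First find α: α = ln(V₂/V₁)/ln(z₂/z₁) = ln(9.3/6.8)/ln(13.0/2.9) = 0.31309/1.50024 = 0.2087
Extrapolate from 13.0 m to 104.0 m: V₃ = 9.3 × (104.0/13.0)^0.2087 = 9.3 × 1.5434 = 14.3533 m/s

14.35 m/s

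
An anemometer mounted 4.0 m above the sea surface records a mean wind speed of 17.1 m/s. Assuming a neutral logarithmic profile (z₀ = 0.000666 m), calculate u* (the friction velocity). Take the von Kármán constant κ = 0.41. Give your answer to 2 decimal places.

u* ≈ 0.81 m/s

Log law: V(z) = (u*/κ) · ln(z/z₀) ⇒ u* = κ · V / ln(z/z₀)
u* = 0.41 × 17.1 / ln(4.0/0.000666) = 0.41 × 17.1 / 8.7005
   = 7.0110 / 8.7005 = 0.8058 m/s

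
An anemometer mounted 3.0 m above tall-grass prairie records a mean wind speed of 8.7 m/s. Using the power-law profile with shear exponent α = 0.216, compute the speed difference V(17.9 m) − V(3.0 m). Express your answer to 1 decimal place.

Power law: V₂ = V₁ · (z₂/z₁)^α = 8.7 × (5.9667)^0.216 = 12.7961 m/s
ΔV = 12.7961 − 8.7 = 4.0961 m/s

4.1 m/s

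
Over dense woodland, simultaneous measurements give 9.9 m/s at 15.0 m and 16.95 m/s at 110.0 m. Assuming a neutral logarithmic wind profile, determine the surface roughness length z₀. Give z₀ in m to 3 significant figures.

Log law: V(z) ∝ ln(z/z₀). With r = V₁/V₂ = 9.9/16.95 = 0.58407,
r · ln(z₂/z₀) = ln(z₁/z₀) ⇒ ln z₀ = (ln z₁ − r·ln z₂)/(1 − r)
ln z₀ = (2.70805 − 0.58407×4.70048) / 0.41593 = -0.0898
z₀ = exp(-0.0898) = 0.9141 m

z₀ ≈ 0.914 m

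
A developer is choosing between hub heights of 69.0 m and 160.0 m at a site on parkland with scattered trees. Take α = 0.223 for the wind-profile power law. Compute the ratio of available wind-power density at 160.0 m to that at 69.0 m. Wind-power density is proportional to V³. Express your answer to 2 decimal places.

Speed ratio: V_B/V_A = (z_B/z_A)^α = (160.0/69.0)^0.223 = (2.3188)^0.223 = 1.20630
Power-density ratio: P_B/P_A = (V_B/V_A)³ = (1.20630)³ = 1.75536

1.76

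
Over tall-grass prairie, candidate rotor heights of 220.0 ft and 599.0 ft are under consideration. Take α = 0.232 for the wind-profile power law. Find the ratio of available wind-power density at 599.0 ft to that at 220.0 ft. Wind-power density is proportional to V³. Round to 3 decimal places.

2.008

Speed ratio: V_B/V_A = (z_B/z_A)^α = (599.0/220.0)^0.232 = (2.7227)^0.232 = 1.26160
Power-density ratio: P_B/P_A = (V_B/V_A)³ = (1.26160)³ = 2.00800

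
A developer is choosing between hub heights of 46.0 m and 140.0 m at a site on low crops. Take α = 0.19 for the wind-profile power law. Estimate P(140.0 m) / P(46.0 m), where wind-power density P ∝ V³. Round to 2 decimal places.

1.89

Speed ratio: V_B/V_A = (z_B/z_A)^α = (140.0/46.0)^0.19 = (3.0435)^0.19 = 1.23549
Power-density ratio: P_B/P_A = (V_B/V_A)³ = (1.23549)³ = 1.88591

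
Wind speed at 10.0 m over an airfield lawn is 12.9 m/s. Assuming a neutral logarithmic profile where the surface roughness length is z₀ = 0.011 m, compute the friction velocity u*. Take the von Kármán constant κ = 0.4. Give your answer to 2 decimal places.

u* ≈ 0.76 m/s

Log law: V(z) = (u*/κ) · ln(z/z₀) ⇒ u* = κ · V / ln(z/z₀)
u* = 0.4 × 12.9 / ln(10.0/0.011) = 0.4 × 12.9 / 6.8124
   = 5.1600 / 6.8124 = 0.7574 m/s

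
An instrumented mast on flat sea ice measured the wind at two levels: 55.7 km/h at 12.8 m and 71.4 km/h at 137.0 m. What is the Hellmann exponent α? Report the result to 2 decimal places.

α ≈ 0.10

Power law: V₂/V₁ = (z₂/z₁)^α ⇒ α = ln(V₂/V₁) / ln(z₂/z₁)
α = ln(71.4/55.7) / ln(137.0/12.8) = ln(1.2819) / ln(10.7031)
  = 0.24832 / 2.37054 = 0.10475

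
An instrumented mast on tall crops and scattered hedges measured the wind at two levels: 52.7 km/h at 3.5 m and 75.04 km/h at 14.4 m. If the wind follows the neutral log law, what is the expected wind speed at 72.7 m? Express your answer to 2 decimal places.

Log law: V ∝ ln(z/z₀). From the pair, with r = V₁/V₂ = 0.70229,
ln z₀ = (ln z₁ − r·ln z₂)/(1 − r) = (1.2528 − 0.70229×2.6672)/0.29771 = -2.0840 → z₀ = 0.1244 m
V₃ = V₁ · ln(z₃/z₀)/ln(z₁/z₀) = 52.7 × 6.3703/3.3367 = 100.6122 km/h

100.61 km/h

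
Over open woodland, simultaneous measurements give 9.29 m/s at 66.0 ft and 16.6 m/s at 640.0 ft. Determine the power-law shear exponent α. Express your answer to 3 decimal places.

α ≈ 0.256

Power law: V₂/V₁ = (z₂/z₁)^α ⇒ α = ln(V₂/V₁) / ln(z₂/z₁)
α = ln(16.6/9.29) / ln(640.0/66.0) = ln(1.7869) / ln(9.6970)
  = 0.58046 / 2.27181 = 0.25551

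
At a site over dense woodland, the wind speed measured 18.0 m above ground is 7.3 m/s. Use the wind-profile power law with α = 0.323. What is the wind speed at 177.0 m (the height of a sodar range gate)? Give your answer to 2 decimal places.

15.27 m/s

Power-law profile: V₂ = V₁ · (z₂/z₁)^α
V₂ = 7.3 × (177.0/18.0)^0.323 = 7.3 × (9.8333)^0.323
    = 7.3 × 2.0924 = 15.2744 m/s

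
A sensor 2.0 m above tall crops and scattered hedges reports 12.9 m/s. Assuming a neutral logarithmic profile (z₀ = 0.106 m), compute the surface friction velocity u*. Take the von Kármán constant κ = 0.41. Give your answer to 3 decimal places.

u* ≈ 1.801 m/s

Log law: V(z) = (u*/κ) · ln(z/z₀) ⇒ u* = κ · V / ln(z/z₀)
u* = 0.41 × 12.9 / ln(2.0/0.106) = 0.41 × 12.9 / 2.9375
   = 5.2890 / 2.9375 = 1.8005 m/s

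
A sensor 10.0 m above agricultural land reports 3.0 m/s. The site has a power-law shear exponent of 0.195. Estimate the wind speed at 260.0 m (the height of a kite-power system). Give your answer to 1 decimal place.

Power-law profile: V₂ = V₁ · (z₂/z₁)^α
V₂ = 3.0 × (260.0/10.0)^0.195 = 3.0 × (26.0000)^0.195
    = 3.0 × 1.8876 = 5.6629 m/s

5.7 m/s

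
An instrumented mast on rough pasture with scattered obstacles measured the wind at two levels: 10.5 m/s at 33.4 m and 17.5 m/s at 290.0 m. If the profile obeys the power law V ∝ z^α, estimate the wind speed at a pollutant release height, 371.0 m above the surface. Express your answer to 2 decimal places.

First find α: α = ln(V₂/V₁)/ln(z₂/z₁) = ln(17.5/10.5)/ln(290.0/33.4) = 0.51083/2.16133 = 0.2363
Extrapolate from 290.0 m to 371.0 m: V₃ = 17.5 × (371.0/290.0)^0.2363 = 17.5 × 1.0599 = 18.5490 m/s

18.55 m/s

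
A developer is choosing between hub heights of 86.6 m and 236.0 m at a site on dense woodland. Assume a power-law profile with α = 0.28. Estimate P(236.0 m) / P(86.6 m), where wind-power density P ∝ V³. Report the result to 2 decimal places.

2.32

Speed ratio: V_B/V_A = (z_B/z_A)^α = (236.0/86.6)^0.28 = (2.7252)^0.28 = 1.32407
Power-density ratio: P_B/P_A = (V_B/V_A)³ = (1.32407)³ = 2.32130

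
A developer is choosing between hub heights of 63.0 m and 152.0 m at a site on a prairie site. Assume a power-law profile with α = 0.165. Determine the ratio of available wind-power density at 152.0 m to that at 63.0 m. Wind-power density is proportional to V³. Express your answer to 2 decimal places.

Speed ratio: V_B/V_A = (z_B/z_A)^α = (152.0/63.0)^0.165 = (2.4127)^0.165 = 1.15641
Power-density ratio: P_B/P_A = (V_B/V_A)³ = (1.15641)³ = 1.54646

1.55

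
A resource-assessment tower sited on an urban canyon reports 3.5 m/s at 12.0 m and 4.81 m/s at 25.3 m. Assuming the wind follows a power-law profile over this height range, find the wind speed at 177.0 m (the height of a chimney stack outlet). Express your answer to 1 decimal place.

First find α: α = ln(V₂/V₁)/ln(z₂/z₁) = ln(4.81/3.5)/ln(25.3/12.0) = 0.31793/0.74590 = 0.4262
Extrapolate from 25.3 m to 177.0 m: V₃ = 4.81 × (177.0/25.3)^0.4262 = 4.81 × 2.2915 = 11.0219 m/s

11.0 m/s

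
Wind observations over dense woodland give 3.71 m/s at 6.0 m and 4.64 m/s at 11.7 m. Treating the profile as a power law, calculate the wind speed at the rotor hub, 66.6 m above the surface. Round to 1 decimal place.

8.3 m/s

First find α: α = ln(V₂/V₁)/ln(z₂/z₁) = ln(4.64/3.71)/ln(11.7/6.0) = 0.22368/0.66783 = 0.3349
Extrapolate from 11.7 m to 66.6 m: V₃ = 4.64 × (66.6/11.7)^0.3349 = 4.64 × 1.7905 = 8.3080 m/s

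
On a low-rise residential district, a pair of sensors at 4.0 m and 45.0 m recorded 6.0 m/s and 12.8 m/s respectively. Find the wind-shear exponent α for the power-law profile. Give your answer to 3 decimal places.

Power law: V₂/V₁ = (z₂/z₁)^α ⇒ α = ln(V₂/V₁) / ln(z₂/z₁)
α = ln(12.8/6.0) / ln(45.0/4.0) = ln(2.1333) / ln(11.2500)
  = 0.75769 / 2.42037 = 0.31305

α ≈ 0.313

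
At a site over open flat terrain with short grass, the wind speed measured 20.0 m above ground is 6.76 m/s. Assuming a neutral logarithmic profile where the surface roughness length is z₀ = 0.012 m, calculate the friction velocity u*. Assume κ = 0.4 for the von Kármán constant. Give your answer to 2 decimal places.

u* ≈ 0.36 m/s

Log law: V(z) = (u*/κ) · ln(z/z₀) ⇒ u* = κ · V / ln(z/z₀)
u* = 0.4 × 6.76 / ln(20.0/0.012) = 0.4 × 6.76 / 7.4186
   = 2.7040 / 7.4186 = 0.3645 m/s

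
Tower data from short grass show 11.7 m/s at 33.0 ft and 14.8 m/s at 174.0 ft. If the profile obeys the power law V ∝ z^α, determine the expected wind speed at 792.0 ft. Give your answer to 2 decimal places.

First find α: α = ln(V₂/V₁)/ln(z₂/z₁) = ln(14.8/11.7)/ln(174.0/33.0) = 0.23504/1.66255 = 0.1414
Extrapolate from 174.0 ft to 792.0 ft: V₃ = 14.8 × (792.0/174.0)^0.1414 = 14.8 × 1.2389 = 18.3362 m/s

18.34 m/s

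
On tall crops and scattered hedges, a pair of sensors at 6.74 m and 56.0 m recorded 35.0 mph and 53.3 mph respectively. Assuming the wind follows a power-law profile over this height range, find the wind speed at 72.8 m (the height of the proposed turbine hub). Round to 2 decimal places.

First find α: α = ln(V₂/V₁)/ln(z₂/z₁) = ln(53.3/35.0)/ln(56.0/6.74) = 0.42059/2.11729 = 0.1986
Extrapolate from 56.0 m to 72.8 m: V₃ = 53.3 × (72.8/56.0)^0.1986 = 53.3 × 1.0535 = 56.1515 mph

56.15 mph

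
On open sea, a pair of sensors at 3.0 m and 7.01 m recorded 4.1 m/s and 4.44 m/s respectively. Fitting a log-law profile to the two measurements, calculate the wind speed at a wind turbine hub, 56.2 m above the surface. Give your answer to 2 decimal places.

5.27 m/s

Log law: V ∝ ln(z/z₀). From the pair, with r = V₁/V₂ = 0.92342,
ln z₀ = (ln z₁ − r·ln z₂)/(1 − r) = (1.0986 − 0.92342×1.9473)/0.07658 = -9.1360 → z₀ = 0.0001077 m
V₃ = V₁ · ln(z₃/z₀)/ln(z₁/z₀) = 4.1 × 13.1649/10.2346 = 5.2739 m/s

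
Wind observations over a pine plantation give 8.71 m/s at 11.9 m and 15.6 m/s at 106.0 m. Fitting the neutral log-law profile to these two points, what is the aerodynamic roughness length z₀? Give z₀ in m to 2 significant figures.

Log law: V(z) ∝ ln(z/z₀). With r = V₁/V₂ = 8.71/15.6 = 0.55833,
r · ln(z₂/z₀) = ln(z₁/z₀) ⇒ ln z₀ = (ln z₁ − r·ln z₂)/(1 − r)
ln z₀ = (2.47654 − 0.55833×4.66344) / 0.44167 = -0.2880
z₀ = exp(-0.2880) = 0.7497 m

z₀ ≈ 0.75 m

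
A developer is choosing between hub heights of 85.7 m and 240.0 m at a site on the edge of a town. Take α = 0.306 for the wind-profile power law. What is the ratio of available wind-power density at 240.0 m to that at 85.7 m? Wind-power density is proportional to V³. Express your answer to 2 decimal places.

Speed ratio: V_B/V_A = (z_B/z_A)^α = (240.0/85.7)^0.306 = (2.8005)^0.306 = 1.37042
Power-density ratio: P_B/P_A = (V_B/V_A)³ = (1.37042)³ = 2.57370

2.57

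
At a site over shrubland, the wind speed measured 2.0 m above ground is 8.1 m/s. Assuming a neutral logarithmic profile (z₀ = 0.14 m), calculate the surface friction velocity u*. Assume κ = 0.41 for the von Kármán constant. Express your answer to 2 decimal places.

u* ≈ 1.25 m/s

Log law: V(z) = (u*/κ) · ln(z/z₀) ⇒ u* = κ · V / ln(z/z₀)
u* = 0.41 × 8.1 / ln(2.0/0.14) = 0.41 × 8.1 / 2.6593
   = 3.3210 / 2.6593 = 1.2488 m/s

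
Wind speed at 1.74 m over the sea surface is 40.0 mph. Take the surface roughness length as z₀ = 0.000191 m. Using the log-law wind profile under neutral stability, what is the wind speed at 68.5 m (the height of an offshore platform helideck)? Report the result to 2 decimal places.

56.11 mph

Log law: V(z) ∝ ln(z/z₀), so V₂/V₁ = ln(z₂/z₀) / ln(z₁/z₀).
ln(68.5/0.000191) = 12.7901, ln(1.74/0.000191) = 9.1171
V₂ = 40.0 × 12.7901/9.1171 = 40.0 × 1.4029 = 56.1145 mph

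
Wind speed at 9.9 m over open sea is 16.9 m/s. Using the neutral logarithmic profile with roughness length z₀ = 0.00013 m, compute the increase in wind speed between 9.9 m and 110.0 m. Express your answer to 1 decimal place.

Log law: V₂ = V₁ · ln(z₂/z₀)/ln(z₁/z₀) = 16.9 × 13.6485/11.2405 = 20.5203 m/s
ΔV = 20.5203 − 16.9 = 3.6203 m/s

3.6 m/s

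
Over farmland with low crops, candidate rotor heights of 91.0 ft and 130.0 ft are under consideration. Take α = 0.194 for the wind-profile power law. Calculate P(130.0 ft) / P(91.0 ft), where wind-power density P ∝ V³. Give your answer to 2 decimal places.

1.23

Speed ratio: V_B/V_A = (z_B/z_A)^α = (130.0/91.0)^0.194 = (1.4286)^0.194 = 1.07165
Power-density ratio: P_B/P_A = (V_B/V_A)³ = (1.07165)³ = 1.23070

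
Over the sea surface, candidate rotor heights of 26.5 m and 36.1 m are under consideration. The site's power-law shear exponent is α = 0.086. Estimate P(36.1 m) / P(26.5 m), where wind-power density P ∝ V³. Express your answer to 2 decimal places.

1.08

Speed ratio: V_B/V_A = (z_B/z_A)^α = (36.1/26.5)^0.086 = (1.3623)^0.086 = 1.02694
Power-density ratio: P_B/P_A = (V_B/V_A)³ = (1.02694)³ = 1.08303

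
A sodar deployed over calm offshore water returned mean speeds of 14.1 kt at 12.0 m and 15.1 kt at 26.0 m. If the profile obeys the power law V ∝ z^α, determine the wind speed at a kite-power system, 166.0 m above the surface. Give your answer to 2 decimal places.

17.80 kt

First find α: α = ln(V₂/V₁)/ln(z₂/z₁) = ln(15.1/14.1)/ln(26.0/12.0) = 0.06852/0.77319 = 0.0886
Extrapolate from 26.0 m to 166.0 m: V₃ = 15.1 × (166.0/26.0)^0.0886 = 15.1 × 1.1786 = 17.7962 kt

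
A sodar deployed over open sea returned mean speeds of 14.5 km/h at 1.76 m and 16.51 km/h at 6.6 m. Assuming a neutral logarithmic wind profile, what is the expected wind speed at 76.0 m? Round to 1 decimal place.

20.2 km/h

Log law: V ∝ ln(z/z₀). From the pair, with r = V₁/V₂ = 0.87826,
ln z₀ = (ln z₁ − r·ln z₂)/(1 − r) = (0.5653 − 0.87826×1.8871)/0.12174 = -8.9697 → z₀ = 0.0001272 m
V₃ = V₁ · ln(z₃/z₀)/ln(z₁/z₀) = 14.5 × 13.3005/9.5351 = 20.2261 km/h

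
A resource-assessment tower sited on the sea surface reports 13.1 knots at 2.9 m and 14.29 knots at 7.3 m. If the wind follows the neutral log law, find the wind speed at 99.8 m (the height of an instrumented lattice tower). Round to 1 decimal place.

17.7 knots

Log law: V ∝ ln(z/z₀). From the pair, with r = V₁/V₂ = 0.91672,
ln z₀ = (ln z₁ − r·ln z₂)/(1 − r) = (1.0647 − 0.91672×1.9879)/0.08328 = -9.0978 → z₀ = 0.0001119 m
V₃ = V₁ · ln(z₃/z₀)/ln(z₁/z₀) = 13.1 × 13.7010/10.1626 = 17.6612 knots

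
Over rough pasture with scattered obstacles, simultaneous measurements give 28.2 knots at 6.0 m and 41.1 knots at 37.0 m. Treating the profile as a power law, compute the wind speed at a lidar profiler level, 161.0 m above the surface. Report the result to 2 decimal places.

55.73 knots

First find α: α = ln(V₂/V₁)/ln(z₂/z₁) = ln(41.1/28.2)/ln(37.0/6.0) = 0.37669/1.81916 = 0.2071
Extrapolate from 37.0 m to 161.0 m: V₃ = 41.1 × (161.0/37.0)^0.2071 = 41.1 × 1.3559 = 55.7287 knots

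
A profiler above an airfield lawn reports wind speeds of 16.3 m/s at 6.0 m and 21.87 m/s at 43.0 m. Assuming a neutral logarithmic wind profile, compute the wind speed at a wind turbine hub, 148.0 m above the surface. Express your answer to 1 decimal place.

Log law: V ∝ ln(z/z₀). From the pair, with r = V₁/V₂ = 0.74531,
ln z₀ = (ln z₁ − r·ln z₂)/(1 − r) = (1.7918 − 0.74531×3.7612)/0.25469 = -3.9716 → z₀ = 0.01884 m
V₃ = V₁ · ln(z₃/z₀)/ln(z₁/z₀) = 16.3 × 8.9688/5.7634 = 25.3657 m/s

25.4 m/s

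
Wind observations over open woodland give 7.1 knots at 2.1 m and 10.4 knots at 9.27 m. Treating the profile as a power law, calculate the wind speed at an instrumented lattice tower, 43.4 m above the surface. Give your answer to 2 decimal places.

First find α: α = ln(V₂/V₁)/ln(z₂/z₁) = ln(10.4/7.1)/ln(9.27/2.1) = 0.38171/1.48485 = 0.2571
Extrapolate from 9.27 m to 43.4 m: V₃ = 10.4 × (43.4/9.27)^0.2571 = 10.4 × 1.4871 = 15.4659 knots

15.47 knots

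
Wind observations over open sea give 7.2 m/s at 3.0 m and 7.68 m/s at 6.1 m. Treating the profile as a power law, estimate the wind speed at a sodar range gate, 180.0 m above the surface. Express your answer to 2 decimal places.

First find α: α = ln(V₂/V₁)/ln(z₂/z₁) = ln(7.68/7.2)/ln(6.1/3.0) = 0.06454/0.70968 = 0.0909
Extrapolate from 6.1 m to 180.0 m: V₃ = 7.68 × (180.0/6.1)^0.0909 = 7.68 × 1.3604 = 10.4481 m/s

10.45 m/s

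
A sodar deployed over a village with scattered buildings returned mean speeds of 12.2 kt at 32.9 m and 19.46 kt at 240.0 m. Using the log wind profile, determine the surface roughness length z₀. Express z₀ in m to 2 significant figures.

Log law: V(z) ∝ ln(z/z₀). With r = V₁/V₂ = 12.2/19.46 = 0.62693,
r · ln(z₂/z₀) = ln(z₁/z₀) ⇒ ln z₀ = (ln z₁ − r·ln z₂)/(1 − r)
ln z₀ = (3.49347 − 0.62693×5.48064) / 0.37307 = 0.1542
z₀ = exp(0.1542) = 1.167 m

z₀ ≈ 1.2 m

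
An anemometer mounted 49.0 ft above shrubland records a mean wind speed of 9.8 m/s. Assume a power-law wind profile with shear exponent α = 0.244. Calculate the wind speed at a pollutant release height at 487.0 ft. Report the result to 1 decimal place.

Power-law profile: V₂ = V₁ · (z₂/z₁)^α
V₂ = 9.8 × (487.0/49.0)^0.244 = 9.8 × (9.9388)^0.244
    = 9.8 × 1.7513 = 17.1623 m/s

17.2 m/s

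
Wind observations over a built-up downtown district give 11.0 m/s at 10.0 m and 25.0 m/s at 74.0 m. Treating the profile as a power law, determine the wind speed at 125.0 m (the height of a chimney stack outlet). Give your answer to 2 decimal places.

First find α: α = ln(V₂/V₁)/ln(z₂/z₁) = ln(25.0/11.0)/ln(74.0/10.0) = 0.82098/2.00148 = 0.4102
Extrapolate from 74.0 m to 125.0 m: V₃ = 25.0 × (125.0/74.0)^0.4102 = 25.0 × 1.2399 = 30.9978 m/s

31.00 m/s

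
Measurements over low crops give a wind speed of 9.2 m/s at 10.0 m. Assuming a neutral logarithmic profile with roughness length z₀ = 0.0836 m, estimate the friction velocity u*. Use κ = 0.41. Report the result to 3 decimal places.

u* ≈ 0.788 m/s

Log law: V(z) = (u*/κ) · ln(z/z₀) ⇒ u* = κ · V / ln(z/z₀)
u* = 0.41 × 9.2 / ln(10.0/0.0836) = 0.41 × 9.2 / 4.7843
   = 3.7720 / 4.7843 = 0.7884 m/s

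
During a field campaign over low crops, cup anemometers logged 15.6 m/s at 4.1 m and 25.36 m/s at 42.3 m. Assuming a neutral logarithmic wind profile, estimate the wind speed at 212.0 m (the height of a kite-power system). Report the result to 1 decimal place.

32.1 m/s

Log law: V ∝ ln(z/z₀). From the pair, with r = V₁/V₂ = 0.61514,
ln z₀ = (ln z₁ − r·ln z₂)/(1 − r) = (1.4110 − 0.61514×3.7448)/0.38486 = -2.3193 → z₀ = 0.09835 m
V₃ = V₁ · ln(z₃/z₀)/ln(z₁/z₀) = 15.6 × 7.6759/3.7303 = 32.1006 m/s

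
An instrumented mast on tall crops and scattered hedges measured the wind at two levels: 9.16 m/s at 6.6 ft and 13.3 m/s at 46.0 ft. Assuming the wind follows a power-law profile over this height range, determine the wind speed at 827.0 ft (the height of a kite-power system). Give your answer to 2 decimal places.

23.17 m/s

First find α: α = ln(V₂/V₁)/ln(z₂/z₁) = ln(13.3/9.16)/ln(46.0/6.6) = 0.37292/1.94157 = 0.1921
Extrapolate from 46.0 ft to 827.0 ft: V₃ = 13.3 × (827.0/46.0)^0.1921 = 13.3 × 1.7418 = 23.1660 m/s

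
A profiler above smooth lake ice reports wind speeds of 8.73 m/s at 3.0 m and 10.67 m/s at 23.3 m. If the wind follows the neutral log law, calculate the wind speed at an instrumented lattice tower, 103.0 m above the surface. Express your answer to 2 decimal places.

Log law: V ∝ ln(z/z₀). From the pair, with r = V₁/V₂ = 0.81818,
ln z₀ = (ln z₁ − r·ln z₂)/(1 − r) = (1.0986 − 0.81818×3.1485)/0.18182 = -8.1257 → z₀ = 0.0002958 m
V₃ = V₁ · ln(z₃/z₀)/ln(z₁/z₀) = 8.73 × 12.7604/9.2243 = 12.0766 m/s

12.08 m/s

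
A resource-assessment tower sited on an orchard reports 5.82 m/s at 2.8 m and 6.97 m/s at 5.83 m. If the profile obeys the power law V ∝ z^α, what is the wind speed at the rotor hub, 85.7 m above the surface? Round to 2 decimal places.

13.50 m/s

First find α: α = ln(V₂/V₁)/ln(z₂/z₁) = ln(6.97/5.82)/ln(5.83/2.8) = 0.18031/0.73340 = 0.2459
Extrapolate from 5.83 m to 85.7 m: V₃ = 6.97 × (85.7/5.83)^0.2459 = 6.97 × 1.9364 = 13.4968 m/s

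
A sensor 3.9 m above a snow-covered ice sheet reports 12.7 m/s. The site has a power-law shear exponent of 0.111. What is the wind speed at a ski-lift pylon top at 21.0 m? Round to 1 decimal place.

Power-law profile: V₂ = V₁ · (z₂/z₁)^α
V₂ = 12.7 × (21.0/3.9)^0.111 = 12.7 × (5.3846)^0.111
    = 12.7 × 1.2055 = 15.3095 m/s

15.3 m/s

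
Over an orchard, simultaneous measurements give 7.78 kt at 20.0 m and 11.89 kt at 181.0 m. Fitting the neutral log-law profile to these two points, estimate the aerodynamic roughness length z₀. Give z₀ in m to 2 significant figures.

Log law: V(z) ∝ ln(z/z₀). With r = V₁/V₂ = 7.78/11.89 = 0.65433,
r · ln(z₂/z₀) = ln(z₁/z₀) ⇒ ln z₀ = (ln z₁ − r·ln z₂)/(1 − r)
ln z₀ = (2.99573 − 0.65433×5.19850) / 0.34567 = -1.1740
z₀ = exp(-1.1740) = 0.3091 m

z₀ ≈ 0.31 m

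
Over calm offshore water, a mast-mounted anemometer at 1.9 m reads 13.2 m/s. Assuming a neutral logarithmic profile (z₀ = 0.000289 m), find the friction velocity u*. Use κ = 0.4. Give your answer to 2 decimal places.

Log law: V(z) = (u*/κ) · ln(z/z₀) ⇒ u* = κ · V / ln(z/z₀)
u* = 0.4 × 13.2 / ln(1.9/0.000289) = 0.4 × 13.2 / 8.7909
   = 5.2800 / 8.7909 = 0.6006 m/s

u* ≈ 0.60 m/s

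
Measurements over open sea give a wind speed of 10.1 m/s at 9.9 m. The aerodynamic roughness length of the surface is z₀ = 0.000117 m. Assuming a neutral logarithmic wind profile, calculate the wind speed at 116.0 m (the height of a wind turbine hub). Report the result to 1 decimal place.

Log law: V(z) ∝ ln(z/z₀), so V₂/V₁ = ln(z₂/z₀) / ln(z₁/z₀).
ln(116.0/0.000117) = 13.8069, ln(9.9/0.000117) = 11.3459
V₂ = 10.1 × 13.8069/11.3459 = 10.1 × 1.2169 = 12.2908 m/s

12.3 m/s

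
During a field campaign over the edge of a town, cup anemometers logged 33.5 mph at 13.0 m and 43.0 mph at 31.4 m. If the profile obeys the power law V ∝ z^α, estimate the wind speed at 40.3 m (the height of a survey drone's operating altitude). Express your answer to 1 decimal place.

First find α: α = ln(V₂/V₁)/ln(z₂/z₁) = ln(43.0/33.5)/ln(31.4/13.0) = 0.24965/0.88186 = 0.2831
Extrapolate from 31.4 m to 40.3 m: V₃ = 43.0 × (40.3/31.4)^0.2831 = 43.0 × 1.0732 = 46.1477 mph

46.1 mph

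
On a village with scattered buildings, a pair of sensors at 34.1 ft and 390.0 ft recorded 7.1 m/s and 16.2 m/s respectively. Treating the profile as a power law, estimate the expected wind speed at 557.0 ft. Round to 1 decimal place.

First find α: α = ln(V₂/V₁)/ln(z₂/z₁) = ln(16.2/7.1)/ln(390.0/34.1) = 0.82492/2.43685 = 0.3385
Extrapolate from 390.0 ft to 557.0 ft: V₃ = 16.2 × (557.0/390.0)^0.3385 = 16.2 × 1.1282 = 18.2774 m/s

18.3 m/s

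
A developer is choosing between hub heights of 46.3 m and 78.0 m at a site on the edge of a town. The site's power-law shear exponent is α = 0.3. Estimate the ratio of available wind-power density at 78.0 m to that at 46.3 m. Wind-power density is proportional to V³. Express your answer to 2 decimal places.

1.60

Speed ratio: V_B/V_A = (z_B/z_A)^α = (78.0/46.3)^0.3 = (1.6847)^0.3 = 1.16938
Power-density ratio: P_B/P_A = (V_B/V_A)³ = (1.16938)³ = 1.59905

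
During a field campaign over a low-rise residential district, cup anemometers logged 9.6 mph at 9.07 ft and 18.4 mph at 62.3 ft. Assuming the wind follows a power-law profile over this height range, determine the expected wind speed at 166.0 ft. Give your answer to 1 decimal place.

25.6 mph

First find α: α = ln(V₂/V₁)/ln(z₂/z₁) = ln(18.4/9.6)/ln(62.3/9.07) = 0.65059/1.92699 = 0.3376
Extrapolate from 62.3 ft to 166.0 ft: V₃ = 18.4 × (166.0/62.3)^0.3376 = 18.4 × 1.3922 = 25.6162 mph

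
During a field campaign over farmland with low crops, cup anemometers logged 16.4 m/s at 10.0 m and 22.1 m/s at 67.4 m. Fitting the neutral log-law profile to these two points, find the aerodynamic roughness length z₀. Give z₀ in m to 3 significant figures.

z₀ ≈ 0.0413 m

Log law: V(z) ∝ ln(z/z₀). With r = V₁/V₂ = 16.4/22.1 = 0.74208,
r · ln(z₂/z₀) = ln(z₁/z₀) ⇒ ln z₀ = (ln z₁ − r·ln z₂)/(1 − r)
ln z₀ = (2.30259 − 0.74208×4.21065) / 0.25792 = -3.1873
z₀ = exp(-3.1873) = 0.04128 m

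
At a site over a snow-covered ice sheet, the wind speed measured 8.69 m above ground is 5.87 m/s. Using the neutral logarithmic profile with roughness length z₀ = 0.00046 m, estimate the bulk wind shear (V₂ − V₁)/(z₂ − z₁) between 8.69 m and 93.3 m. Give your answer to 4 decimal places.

0.0167 m/s/m

Log law: V₂ = V₁ · ln(z₂/z₀)/ln(z₁/z₀) = 5.87 × 12.2201/9.8465 = 7.2851 m/s
ΔV/Δz = (7.2851 − 5.87)/(93.3 − 8.69) = 1.4151/84.6100 = 0.01672 m/s/m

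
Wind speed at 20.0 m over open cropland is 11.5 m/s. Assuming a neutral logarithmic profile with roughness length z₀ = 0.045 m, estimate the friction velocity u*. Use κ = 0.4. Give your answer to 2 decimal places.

Log law: V(z) = (u*/κ) · ln(z/z₀) ⇒ u* = κ · V / ln(z/z₀)
u* = 0.4 × 11.5 / ln(20.0/0.045) = 0.4 × 11.5 / 6.0968
   = 4.6000 / 6.0968 = 0.7545 m/s

u* ≈ 0.75 m/s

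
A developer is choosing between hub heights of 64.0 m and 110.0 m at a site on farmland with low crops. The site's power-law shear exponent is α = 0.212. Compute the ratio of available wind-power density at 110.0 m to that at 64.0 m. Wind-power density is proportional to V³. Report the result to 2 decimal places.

1.41

Speed ratio: V_B/V_A = (z_B/z_A)^α = (110.0/64.0)^0.212 = (1.7188)^0.212 = 1.12167
Power-density ratio: P_B/P_A = (V_B/V_A)³ = (1.12167)³ = 1.41122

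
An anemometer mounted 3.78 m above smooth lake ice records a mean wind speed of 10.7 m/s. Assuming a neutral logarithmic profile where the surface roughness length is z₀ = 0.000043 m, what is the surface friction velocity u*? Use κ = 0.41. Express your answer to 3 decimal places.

u* ≈ 0.385 m/s

Log law: V(z) = (u*/κ) · ln(z/z₀) ⇒ u* = κ · V / ln(z/z₀)
u* = 0.41 × 10.7 / ln(3.78/0.000043) = 0.41 × 10.7 / 11.3840
   = 4.3870 / 11.3840 = 0.3854 m/s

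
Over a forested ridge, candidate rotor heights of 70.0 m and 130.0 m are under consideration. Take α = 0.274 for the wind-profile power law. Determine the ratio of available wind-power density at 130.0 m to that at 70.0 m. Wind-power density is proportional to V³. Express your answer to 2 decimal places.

1.66

Speed ratio: V_B/V_A = (z_B/z_A)^α = (130.0/70.0)^0.274 = (1.8571)^0.274 = 1.18485
Power-density ratio: P_B/P_A = (V_B/V_A)³ = (1.18485)³ = 1.66338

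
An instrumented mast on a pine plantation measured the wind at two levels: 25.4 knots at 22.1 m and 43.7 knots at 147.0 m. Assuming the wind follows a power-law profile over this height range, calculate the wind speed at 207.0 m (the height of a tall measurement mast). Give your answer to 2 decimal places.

48.20 knots

First find α: α = ln(V₂/V₁)/ln(z₂/z₁) = ln(43.7/25.4)/ln(147.0/22.1) = 0.54260/1.89485 = 0.2864
Extrapolate from 147.0 m to 207.0 m: V₃ = 43.7 × (207.0/147.0)^0.2864 = 43.7 × 1.1030 = 48.2002 knots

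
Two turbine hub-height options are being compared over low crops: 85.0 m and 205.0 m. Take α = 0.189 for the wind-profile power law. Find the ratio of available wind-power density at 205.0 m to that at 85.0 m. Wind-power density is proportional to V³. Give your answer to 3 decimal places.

Speed ratio: V_B/V_A = (z_B/z_A)^α = (205.0/85.0)^0.189 = (2.4118)^0.189 = 1.18103
Power-density ratio: P_B/P_A = (V_B/V_A)³ = (1.18103)³ = 1.64734

1.647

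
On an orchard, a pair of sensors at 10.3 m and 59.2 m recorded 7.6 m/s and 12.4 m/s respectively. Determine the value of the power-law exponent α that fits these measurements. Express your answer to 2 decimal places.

α ≈ 0.28

Power law: V₂/V₁ = (z₂/z₁)^α ⇒ α = ln(V₂/V₁) / ln(z₂/z₁)
α = ln(12.4/7.6) / ln(59.2/10.3) = ln(1.6316) / ln(5.7476)
  = 0.48955 / 1.74878 = 0.27994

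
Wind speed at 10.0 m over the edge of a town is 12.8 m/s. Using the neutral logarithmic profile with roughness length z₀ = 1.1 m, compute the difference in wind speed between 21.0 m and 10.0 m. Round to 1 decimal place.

4.3 m/s

Log law: V₂ = V₁ · ln(z₂/z₀)/ln(z₁/z₀) = 12.8 × 2.9492/2.2073 = 17.1025 m/s
ΔV = 17.1025 − 12.8 = 4.3025 m/s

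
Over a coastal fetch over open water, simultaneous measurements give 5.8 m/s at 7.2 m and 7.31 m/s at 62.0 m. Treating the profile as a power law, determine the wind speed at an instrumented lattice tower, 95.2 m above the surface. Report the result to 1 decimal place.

First find α: α = ln(V₂/V₁)/ln(z₂/z₁) = ln(7.31/5.8)/ln(62.0/7.2) = 0.23139/2.15305 = 0.1075
Extrapolate from 62.0 m to 95.2 m: V₃ = 7.31 × (95.2/62.0)^0.1075 = 7.31 × 1.0472 = 7.6548 m/s

7.7 m/s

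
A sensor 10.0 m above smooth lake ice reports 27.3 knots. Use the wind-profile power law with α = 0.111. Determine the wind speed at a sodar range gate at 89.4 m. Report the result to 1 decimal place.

Power-law profile: V₂ = V₁ · (z₂/z₁)^α
V₂ = 27.3 × (89.4/10.0)^0.111 = 27.3 × (8.9400)^0.111
    = 27.3 × 1.2753 = 34.8146 knots

34.8 knots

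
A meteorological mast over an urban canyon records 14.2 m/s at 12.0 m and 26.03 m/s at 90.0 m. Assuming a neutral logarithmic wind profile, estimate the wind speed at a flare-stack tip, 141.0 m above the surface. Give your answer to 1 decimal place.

Log law: V ∝ ln(z/z₀). From the pair, with r = V₁/V₂ = 0.54552,
ln z₀ = (ln z₁ − r·ln z₂)/(1 − r) = (2.4849 − 0.54552×4.4998)/0.45448 = 0.0663 → z₀ = 1.069 m
V₃ = V₁ · ln(z₃/z₀)/ln(z₁/z₀) = 14.2 × 4.8824/2.4186 = 28.6659 m/s

28.7 m/s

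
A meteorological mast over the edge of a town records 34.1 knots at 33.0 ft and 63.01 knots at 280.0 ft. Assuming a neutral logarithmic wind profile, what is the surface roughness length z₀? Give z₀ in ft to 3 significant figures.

Log law: V(z) ∝ ln(z/z₀). With r = V₁/V₂ = 34.1/63.01 = 0.54118,
r · ln(z₂/z₀) = ln(z₁/z₀) ⇒ ln z₀ = (ln z₁ − r·ln z₂)/(1 − r)
ln z₀ = (3.49651 − 0.54118×5.63479) / 0.45882 = 0.9744
z₀ = exp(0.9744) = 2.649 ft

z₀ ≈ 2.65 ft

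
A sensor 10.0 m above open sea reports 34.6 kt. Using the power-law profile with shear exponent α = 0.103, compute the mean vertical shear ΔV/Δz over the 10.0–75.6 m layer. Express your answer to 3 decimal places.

0.122 kt/m

Power law: V₂ = V₁ · (z₂/z₁)^α = 34.6 × (7.5600)^0.103 = 42.6151 kt
ΔV/Δz = (42.6151 − 34.6)/(75.6 − 10.0) = 8.0151/65.6000 = 0.12218 kt/m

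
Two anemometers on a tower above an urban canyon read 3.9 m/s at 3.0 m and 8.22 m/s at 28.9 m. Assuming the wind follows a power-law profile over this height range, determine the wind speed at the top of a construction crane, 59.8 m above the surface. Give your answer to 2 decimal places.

First find α: α = ln(V₂/V₁)/ln(z₂/z₁) = ln(8.22/3.9)/ln(28.9/3.0) = 0.74559/2.26523 = 0.3291
Extrapolate from 28.9 m to 59.8 m: V₃ = 8.22 × (59.8/28.9)^0.3291 = 8.22 × 1.2704 = 10.4428 m/s

10.44 m/s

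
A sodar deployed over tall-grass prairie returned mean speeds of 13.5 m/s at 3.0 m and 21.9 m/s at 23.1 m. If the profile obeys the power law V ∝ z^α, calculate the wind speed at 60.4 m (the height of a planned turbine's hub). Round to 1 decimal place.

27.5 m/s

First find α: α = ln(V₂/V₁)/ln(z₂/z₁) = ln(21.9/13.5)/ln(23.1/3.0) = 0.48380/2.04122 = 0.2370
Extrapolate from 23.1 m to 60.4 m: V₃ = 21.9 × (60.4/23.1)^0.2370 = 21.9 × 1.2558 = 27.5030 m/s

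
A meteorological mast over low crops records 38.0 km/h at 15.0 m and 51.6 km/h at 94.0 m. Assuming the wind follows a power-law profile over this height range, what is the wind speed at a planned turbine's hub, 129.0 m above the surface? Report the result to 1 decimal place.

First find α: α = ln(V₂/V₁)/ln(z₂/z₁) = ln(51.6/38.0)/ln(94.0/15.0) = 0.30594/1.83524 = 0.1667
Extrapolate from 94.0 m to 129.0 m: V₃ = 51.6 × (129.0/94.0)^0.1667 = 51.6 × 1.0542 = 54.3957 km/h

54.4 km/h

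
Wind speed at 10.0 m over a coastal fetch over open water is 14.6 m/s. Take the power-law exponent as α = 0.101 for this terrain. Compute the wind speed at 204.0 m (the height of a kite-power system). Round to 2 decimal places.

Power-law profile: V₂ = V₁ · (z₂/z₁)^α
V₂ = 14.6 × (204.0/10.0)^0.101 = 14.6 × (20.4000)^0.101
    = 14.6 × 1.3560 = 19.7982 m/s

19.80 m/s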